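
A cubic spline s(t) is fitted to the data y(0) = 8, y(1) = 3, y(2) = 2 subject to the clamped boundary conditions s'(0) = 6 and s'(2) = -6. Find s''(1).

Write M_i for s''(x_i). With h_i = 1, 1 and divided differences Δ_i = -5, -1, the continuity of s' gives the tridiagonal system
  1·M_0 + 4·M_1 + 1·M_2 = 6(Δ_1 - Δ_0) = 24
Clamped end conditions give two more equations: 2h_0·M_0 + h_0·M_1 = 6(Δ_0 - s'(0)) = -66 and h_1·M_1 + 2h_1·M_2 = 6(s'(2) - Δ_1) = -30.
Solving: M_0 = -45, M_1 = 24, M_2 = -27.

24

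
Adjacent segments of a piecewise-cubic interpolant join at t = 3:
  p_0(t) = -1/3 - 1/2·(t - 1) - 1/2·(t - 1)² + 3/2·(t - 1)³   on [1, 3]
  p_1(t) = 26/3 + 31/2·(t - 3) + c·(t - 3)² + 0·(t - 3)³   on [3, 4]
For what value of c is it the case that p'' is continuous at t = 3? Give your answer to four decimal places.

8.5000

p_0''(t) = -1 + 9·(t - 1), so p_0''(3) = 17. On the right, p_1''(3) = 2c, so c = 17/2.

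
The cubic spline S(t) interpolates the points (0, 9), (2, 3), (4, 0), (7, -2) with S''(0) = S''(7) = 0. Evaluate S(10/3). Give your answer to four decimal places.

0.7206

Put M_i = S'' at the i-th knot. Here h = (2, 2, 3) and Δ = (-3, -3/2, -2/3), so the interior equations h_(i-1)·M_(i-1) + 2(h_(i-1)+h_i)·M_i + h_i·M_(i+1) = 6(Δ_i − Δ_(i-1)) read
  2·M_0 + 8·M_1 + 2·M_2 = 6(Δ_1 - Δ_0) = 9
  2·M_1 + 10·M_2 + 3·M_3 = 6(Δ_2 - Δ_1) = 5
Natural end conditions: M_0 = M_3 = 0.
Solving the tridiagonal system: M_0 = 0, M_1 = 20/19, M_2 = 11/38, M_3 = 0.
On [2, 4], S(t) = 3 - 131/57·(t - 2) + 10/19·(t - 2)² - 29/456·(t - 2)³.
With (t - 2) = 4/3: S(10/3) = 1109/1539.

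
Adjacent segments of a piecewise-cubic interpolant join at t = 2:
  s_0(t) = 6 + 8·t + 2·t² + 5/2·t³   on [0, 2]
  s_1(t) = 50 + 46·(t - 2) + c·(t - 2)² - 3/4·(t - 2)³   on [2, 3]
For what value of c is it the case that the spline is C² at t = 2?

17

s_0''(t) = 4 + 15·t, so s_0''(2) = 34. On the right, s_1''(2) = 2c, so c = 17.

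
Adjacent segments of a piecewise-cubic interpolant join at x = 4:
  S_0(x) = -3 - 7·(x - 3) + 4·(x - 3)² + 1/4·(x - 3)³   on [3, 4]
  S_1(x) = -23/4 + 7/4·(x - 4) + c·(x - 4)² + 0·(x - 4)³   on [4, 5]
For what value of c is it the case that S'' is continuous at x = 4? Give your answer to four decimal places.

S_0''(x) = 8 + 3/2·(x - 3), so S_0''(4) = 19/2. On the right, S_1''(4) = 2c, so c = 19/4.

4.7500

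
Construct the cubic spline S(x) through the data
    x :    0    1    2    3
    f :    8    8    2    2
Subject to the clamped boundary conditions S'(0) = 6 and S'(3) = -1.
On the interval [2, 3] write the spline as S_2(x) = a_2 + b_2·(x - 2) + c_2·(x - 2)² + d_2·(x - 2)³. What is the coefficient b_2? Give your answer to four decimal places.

Put M_i = S'' at the i-th knot. Here h = (1, 1, 1) and Δ = (0, -6, 0), so the interior equations h_(i-1)·M_(i-1) + 2(h_(i-1)+h_i)·M_i + h_i·M_(i+1) = 6(Δ_i − Δ_(i-1)) read
  1·M_0 + 4·M_1 + 1·M_2 = 6(Δ_1 - Δ_0) = -36
  1·M_1 + 4·M_2 + 1·M_3 = 6(Δ_2 - Δ_1) = 36
Clamped end conditions give two more equations: 2h_0·M_0 + h_0·M_1 = 6(Δ_0 - S'(0)) = -36 and h_2·M_2 + 2h_2·M_3 = 6(S'(3) - Δ_2) = -6.
Solving: M_0 = -202/15, M_1 = -136/15, M_2 = 206/15, M_3 = -148/15.
On [2, 3], with S_2(x) = a_2 + b_2·(x - 2) + c_2·(x - 2)² + d_2·(x - 2)³: c_2 = M_2/2 = 103/15, d_2 = (M_3 - M_2)/(6h_2) = -59/15, b_2 = Δ_2 - h_2(2M_2 + M_3)/6 = -44/15.

-2.9333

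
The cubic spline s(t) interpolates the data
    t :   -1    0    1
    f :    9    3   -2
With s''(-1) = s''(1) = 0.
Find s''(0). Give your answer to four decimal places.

Let m_i = s''(x_i). Step sizes h_i = 1, 1; slopes of the chords Δ_i = (y_(i+1) - y_i)/h_i = -6, -5.
  1·m_0 + 4·m_1 + 1·m_2 = 6(Δ_1 - Δ_0) = 6
Natural end conditions: m_0 = m_2 = 0.
Solving the tridiagonal system: m_0 = 0, m_1 = 3/2, m_2 = 0.

1.5000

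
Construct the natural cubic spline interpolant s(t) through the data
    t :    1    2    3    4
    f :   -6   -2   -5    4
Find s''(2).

-16

With M_i denoting the second derivative at x_i, h_i = 1, 1, 1, and Δ_i = (y_(i+1) − y_i)/h_i = 4, -3, 9:
  1·M_0 + 4·M_1 + 1·M_2 = 6(Δ_1 - Δ_0) = -42
  1·M_1 + 4·M_2 + 1·M_3 = 6(Δ_2 - Δ_1) = 72
Natural end conditions: M_0 = M_3 = 0.
Solving: M_0 = 0, M_1 = -16, M_2 = 22, M_3 = 0.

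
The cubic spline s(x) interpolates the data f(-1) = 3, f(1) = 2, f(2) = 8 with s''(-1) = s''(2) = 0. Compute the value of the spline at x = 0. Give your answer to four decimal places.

Let m_i = s''(x_i). Step sizes h_i = 2, 1; slopes of the chords Δ_i = (y_(i+1) - y_i)/h_i = -1/2, 6.
  2·m_0 + 6·m_1 + 1·m_2 = 6(Δ_1 - Δ_0) = 39
Natural end conditions: m_0 = m_2 = 0.
Forward elimination and back-substitution give m_0 = 0, m_1 = 13/2, m_2 = 0.
On [-1, 1], s(x) = 3 - 8/3·(x + 1) + 0·(x + 1)² + 13/24·(x + 1)³.
With (x + 1) = 1: s(0) = 7/8.

0.8750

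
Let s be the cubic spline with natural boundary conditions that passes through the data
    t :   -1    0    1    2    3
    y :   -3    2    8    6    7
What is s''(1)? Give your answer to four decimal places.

Let M_i = s''(x_i). Step sizes h_i = 1, 1, 1, 1; slopes of the chords Δ_i = (y_(i+1) - y_i)/h_i = 5, 6, -2, 1.
  1·M_0 + 4·M_1 + 1·M_2 = 6(Δ_1 - Δ_0) = 6
  1·M_1 + 4·M_2 + 1·M_3 = 6(Δ_2 - Δ_1) = -48
  1·M_2 + 4·M_3 + 1·M_4 = 6(Δ_3 - Δ_2) = 18
Natural end conditions: M_0 = M_4 = 0.
Hence M_0 = 0, M_1 = 75/14, M_2 = -108/7, M_3 = 117/14, M_4 = 0.

-15.4286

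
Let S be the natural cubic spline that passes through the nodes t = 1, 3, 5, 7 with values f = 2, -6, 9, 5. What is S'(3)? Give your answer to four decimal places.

3.4000

Put m_i = S'' at the i-th knot. Here h = (2, 2, 2) and Δ = (-4, 15/2, -2), so the interior equations h_(i-1)·m_(i-1) + 2(h_(i-1)+h_i)·m_i + h_i·m_(i+1) = 6(Δ_i − Δ_(i-1)) read
  2·m_0 + 8·m_1 + 2·m_2 = 6(Δ_1 - Δ_0) = 69
  2·m_1 + 8·m_2 + 2·m_3 = 6(Δ_2 - Δ_1) = -57
Natural end conditions: m_0 = m_3 = 0.
Solving: m_0 = 0, m_1 = 111/10, m_2 = -99/10, m_3 = 0.
On [3, 5], S'(t) = b_1 + 2c_1·(t - 3) + 3d_1·(t - 3)² with b_1 = Δ_1 - h_1(2m_1 + m_2)/6 = 17/5, c_1 = m_1/2 = 111/20, d_1 = (m_2 - m_1)/(6h_1) = -7/4. So S'(3) = 17/5.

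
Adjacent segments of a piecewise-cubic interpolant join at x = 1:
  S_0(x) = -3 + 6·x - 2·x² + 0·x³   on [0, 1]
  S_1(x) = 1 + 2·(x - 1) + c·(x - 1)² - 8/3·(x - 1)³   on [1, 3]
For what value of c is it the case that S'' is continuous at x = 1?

S_0''(x) = -4 + 0·x, so S_0''(1) = -4. On the right, S_1''(1) = 2c, so c = -2.

-2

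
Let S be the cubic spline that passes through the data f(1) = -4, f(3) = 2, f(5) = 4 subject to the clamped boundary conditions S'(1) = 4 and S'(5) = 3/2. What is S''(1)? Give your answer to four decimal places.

Put m_i = S'' at the i-th knot. Here h = (2, 2) and Δ = (3, 1), so the interior equations h_(i-1)·m_(i-1) + 2(h_(i-1)+h_i)·m_i + h_i·m_(i+1) = 6(Δ_i − Δ_(i-1)) read
  2·m_0 + 8·m_1 + 2·m_2 = 6(Δ_1 - Δ_0) = -12
Clamped end conditions give two more equations: 2h_0·m_0 + h_0·m_1 = 6(Δ_0 - S'(1)) = -6 and h_1·m_1 + 2h_1·m_2 = 6(S'(5) - Δ_1) = 3.
Solving: m_0 = -5/8, m_1 = -7/4, m_2 = 13/8.

-0.6250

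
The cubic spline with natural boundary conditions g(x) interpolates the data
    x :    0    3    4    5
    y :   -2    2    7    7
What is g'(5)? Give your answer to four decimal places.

Let σ_i = g''(x_i). Step sizes h_i = 3, 1, 1; slopes of the chords Δ_i = (y_(i+1) - y_i)/h_i = 4/3, 5, 0.
  3·σ_0 + 8·σ_1 + 1·σ_2 = 6(Δ_1 - Δ_0) = 22
  1·σ_1 + 4·σ_2 + 1·σ_3 = 6(Δ_2 - Δ_1) = -30
Natural end conditions: σ_0 = σ_3 = 0.
Solving: σ_0 = 0, σ_1 = 118/31, σ_2 = -262/31, σ_3 = 0.
On [4, 5], g'(x) = b_2 + 2c_2·(x - 4) + 3d_2·(x - 4)² with b_2 = Δ_2 - h_2(2σ_2 + σ_3)/6 = 262/93, c_2 = σ_2/2 = -131/31, d_2 = (σ_3 - σ_2)/(6h_2) = 131/93. So g'(5) = -131/93.

-1.4086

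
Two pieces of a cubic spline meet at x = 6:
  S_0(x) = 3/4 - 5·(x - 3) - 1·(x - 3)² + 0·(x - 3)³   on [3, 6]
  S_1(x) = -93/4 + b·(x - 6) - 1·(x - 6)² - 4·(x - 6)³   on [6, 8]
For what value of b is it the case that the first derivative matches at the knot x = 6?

S_0'(x) = -5 - 2·(x - 3) + 0·(x - 3)², so S_0'(6) = -11. On the right, S_1'(6) = b, so b = -11.

-11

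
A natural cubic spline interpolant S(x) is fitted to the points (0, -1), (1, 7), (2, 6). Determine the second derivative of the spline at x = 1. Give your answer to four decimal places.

Write M_i for S''(x_i). With h_i = 1, 1 and divided differences Δ_i = 8, -1, the continuity of S' gives the tridiagonal system
  1·M_0 + 4·M_1 + 1·M_2 = 6(Δ_1 - Δ_0) = -54
Natural end conditions: M_0 = M_2 = 0.
Forward elimination and back-substitution give M_0 = 0, M_1 = -27/2, M_2 = 0.

-13.5000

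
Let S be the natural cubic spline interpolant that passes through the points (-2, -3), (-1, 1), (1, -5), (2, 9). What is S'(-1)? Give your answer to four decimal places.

-0.7500

Put M_i = S'' at the i-th knot. Here h = (1, 2, 1) and Δ = (4, -3, 14), so the interior equations h_(i-1)·M_(i-1) + 2(h_(i-1)+h_i)·M_i + h_i·M_(i+1) = 6(Δ_i − Δ_(i-1)) read
  1·M_0 + 6·M_1 + 2·M_2 = 6(Δ_1 - Δ_0) = -42
  2·M_1 + 6·M_2 + 1·M_3 = 6(Δ_2 - Δ_1) = 102
Natural end conditions: M_0 = M_3 = 0.
Hence M_0 = 0, M_1 = -57/4, M_2 = 87/4, M_3 = 0.
On [-1, 1], S'(x) = b_1 + 2c_1·(x + 1) + 3d_1·(x + 1)² with b_1 = Δ_1 - h_1(2M_1 + M_2)/6 = -3/4, c_1 = M_1/2 = -57/8, d_1 = (M_2 - M_1)/(6h_1) = 3. So S'(-1) = -3/4.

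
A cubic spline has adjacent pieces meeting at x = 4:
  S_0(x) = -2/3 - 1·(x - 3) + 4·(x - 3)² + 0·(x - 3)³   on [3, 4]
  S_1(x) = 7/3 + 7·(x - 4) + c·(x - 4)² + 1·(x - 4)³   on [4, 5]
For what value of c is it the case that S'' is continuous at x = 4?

S_0''(x) = 8 + 0·(x - 3), so S_0''(4) = 8. On the right, S_1''(4) = 2c, so c = 4.

4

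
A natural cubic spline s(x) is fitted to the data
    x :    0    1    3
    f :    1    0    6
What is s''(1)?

4

Put M_i = s'' at the i-th knot. Here h = (1, 2) and Δ = (-1, 3), so the interior equations h_(i-1)·M_(i-1) + 2(h_(i-1)+h_i)·M_i + h_i·M_(i+1) = 6(Δ_i − Δ_(i-1)) read
  1·M_0 + 6·M_1 + 2·M_2 = 6(Δ_1 - Δ_0) = 24
Natural end conditions: M_0 = M_2 = 0.
Solving: M_0 = 0, M_1 = 4, M_2 = 0.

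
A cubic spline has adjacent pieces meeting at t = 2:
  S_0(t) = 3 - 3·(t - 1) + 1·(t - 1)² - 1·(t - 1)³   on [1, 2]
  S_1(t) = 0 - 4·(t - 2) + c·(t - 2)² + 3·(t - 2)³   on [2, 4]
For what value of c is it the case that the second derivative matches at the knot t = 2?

-2

S_0''(t) = 2 - 6·(t - 1), so S_0''(2) = -4. On the right, S_1''(2) = 2c, so c = -2.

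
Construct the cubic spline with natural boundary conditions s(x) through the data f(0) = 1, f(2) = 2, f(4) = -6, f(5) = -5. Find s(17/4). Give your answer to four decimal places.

-6.1154

Put M_i = s'' at the i-th knot. Here h = (2, 2, 1) and Δ = (1/2, -4, 1), so the interior equations h_(i-1)·M_(i-1) + 2(h_(i-1)+h_i)·M_i + h_i·M_(i+1) = 6(Δ_i − Δ_(i-1)) read
  2·M_0 + 8·M_1 + 2·M_2 = 6(Δ_1 - Δ_0) = -27
  2·M_1 + 6·M_2 + 1·M_3 = 6(Δ_2 - Δ_1) = 30
Natural end conditions: M_0 = M_3 = 0.
Solving the tridiagonal system: M_0 = 0, M_1 = -111/22, M_2 = 147/22, M_3 = 0.
On [4, 5], s(x) = -6 - 27/22·(x - 4) + 147/44·(x - 4)² - 49/44·(x - 4)³.
With (x - 4) = 1/4: s(17/4) = -17221/2816.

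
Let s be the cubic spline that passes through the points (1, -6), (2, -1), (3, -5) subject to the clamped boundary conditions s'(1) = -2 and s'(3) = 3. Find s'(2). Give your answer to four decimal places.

0.5000

With M_i denoting the second derivative at x_i, h_i = 1, 1, and Δ_i = (y_(i+1) − y_i)/h_i = 5, -4:
  1·M_0 + 4·M_1 + 1·M_2 = 6(Δ_1 - Δ_0) = -54
Clamped end conditions give two more equations: 2h_0·M_0 + h_0·M_1 = 6(Δ_0 - s'(1)) = 42 and h_1·M_1 + 2h_1·M_2 = 6(s'(3) - Δ_1) = 42.
Solving the tridiagonal system: M_0 = 37, M_1 = -32, M_2 = 37.
On [2, 3], s'(x) = b_1 + 2c_1·(x - 2) + 3d_1·(x - 2)² with b_1 = Δ_1 - h_1(2M_1 + M_2)/6 = 1/2, c_1 = M_1/2 = -16, d_1 = (M_2 - M_1)/(6h_1) = 23/2. So s'(2) = 1/2.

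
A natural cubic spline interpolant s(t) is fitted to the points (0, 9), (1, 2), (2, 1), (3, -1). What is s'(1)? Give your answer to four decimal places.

With M_i denoting the second derivative at x_i, h_i = 1, 1, 1, and Δ_i = (y_(i+1) − y_i)/h_i = -7, -1, -2:
  1·M_0 + 4·M_1 + 1·M_2 = 6(Δ_1 - Δ_0) = 36
  1·M_1 + 4·M_2 + 1·M_3 = 6(Δ_2 - Δ_1) = -6
Natural end conditions: M_0 = M_3 = 0.
Forward elimination and back-substitution give M_0 = 0, M_1 = 10, M_2 = -4, M_3 = 0.
On [1, 2], s'(t) = b_1 + 2c_1·(t - 1) + 3d_1·(t - 1)² with b_1 = Δ_1 - h_1(2M_1 + M_2)/6 = -11/3, c_1 = M_1/2 = 5, d_1 = (M_2 - M_1)/(6h_1) = -7/3. So s'(1) = -11/3.

-3.6667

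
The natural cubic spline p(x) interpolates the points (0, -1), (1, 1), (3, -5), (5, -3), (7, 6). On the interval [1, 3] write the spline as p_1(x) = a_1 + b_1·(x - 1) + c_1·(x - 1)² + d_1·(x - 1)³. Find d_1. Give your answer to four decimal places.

0.8841

Write M_i for p''(x_i). With h_i = 1, 2, 2, 2 and divided differences Δ_i = 2, -3, 1, 9/2, the continuity of p' gives the tridiagonal system
  1·M_0 + 6·M_1 + 2·M_2 = 6(Δ_1 - Δ_0) = -30
  2·M_1 + 8·M_2 + 2·M_3 = 6(Δ_2 - Δ_1) = 24
  2·M_2 + 8·M_3 + 2·M_4 = 6(Δ_3 - Δ_2) = 21
Natural end conditions: M_0 = M_4 = 0.
Solving: M_0 = 0, M_1 = -525/82, M_2 = 345/82, M_3 = 129/82, M_4 = 0.
On [1, 3], with p_1(x) = a_1 + b_1·(x - 1) + c_1·(x - 1)² + d_1·(x - 1)³: c_1 = M_1/2 = -525/164, d_1 = (M_2 - M_1)/(6h_1) = 145/164, b_1 = Δ_1 - h_1(2M_1 + M_2)/6 = -11/82.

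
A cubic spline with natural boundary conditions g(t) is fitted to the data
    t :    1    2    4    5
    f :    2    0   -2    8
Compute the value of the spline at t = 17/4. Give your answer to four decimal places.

Let σ_i = g''(x_i). Step sizes h_i = 1, 2, 1; slopes of the chords Δ_i = (y_(i+1) - y_i)/h_i = -2, -1, 10.
  1·σ_0 + 6·σ_1 + 2·σ_2 = 6(Δ_1 - Δ_0) = 6
  2·σ_1 + 6·σ_2 + 1·σ_3 = 6(Δ_2 - Δ_1) = 66
Natural end conditions: σ_0 = σ_3 = 0.
Solving: σ_0 = 0, σ_1 = -3, σ_2 = 12, σ_3 = 0.
On [4, 5], g(t) = -2 + 6·(t - 4) + 6·(t - 4)² - 2·(t - 4)³.
With (t - 4) = 1/4: g(17/4) = -5/32.

-0.1563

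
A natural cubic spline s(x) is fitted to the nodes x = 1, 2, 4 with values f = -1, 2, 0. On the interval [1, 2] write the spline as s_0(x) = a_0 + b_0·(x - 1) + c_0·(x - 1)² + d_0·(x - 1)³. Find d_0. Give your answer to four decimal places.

Put σ_i = s'' at the i-th knot. Here h = (1, 2) and Δ = (3, -1), so the interior equations h_(i-1)·σ_(i-1) + 2(h_(i-1)+h_i)·σ_i + h_i·σ_(i+1) = 6(Δ_i − Δ_(i-1)) read
  1·σ_0 + 6·σ_1 + 2·σ_2 = 6(Δ_1 - Δ_0) = -24
Natural end conditions: σ_0 = σ_2 = 0.
Solving: σ_0 = 0, σ_1 = -4, σ_2 = 0.
On [1, 2], with s_0(x) = a_0 + b_0·(x - 1) + c_0·(x - 1)² + d_0·(x - 1)³: c_0 = σ_0/2 = 0, d_0 = (σ_1 - σ_0)/(6h_0) = -2/3, b_0 = Δ_0 - h_0(2σ_0 + σ_1)/6 = 11/3.

-0.6667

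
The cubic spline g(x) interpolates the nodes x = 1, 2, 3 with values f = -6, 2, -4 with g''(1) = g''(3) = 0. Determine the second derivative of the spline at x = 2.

-21

Put σ_i = g'' at the i-th knot. Here h = (1, 1) and Δ = (8, -6), so the interior equations h_(i-1)·σ_(i-1) + 2(h_(i-1)+h_i)·σ_i + h_i·σ_(i+1) = 6(Δ_i − Δ_(i-1)) read
  1·σ_0 + 4·σ_1 + 1·σ_2 = 6(Δ_1 - Δ_0) = -84
Natural end conditions: σ_0 = σ_2 = 0.
Forward elimination and back-substitution give σ_0 = 0, σ_1 = -21, σ_2 = 0.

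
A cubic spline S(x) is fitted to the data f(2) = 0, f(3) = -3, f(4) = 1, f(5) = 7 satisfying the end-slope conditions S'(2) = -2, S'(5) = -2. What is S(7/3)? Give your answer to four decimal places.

-1.0148

Write m_i for S''(x_i). With h_i = 1, 1, 1 and divided differences Δ_i = -3, 4, 6, the continuity of S' gives the tridiagonal system
  1·m_0 + 4·m_1 + 1·m_2 = 6(Δ_1 - Δ_0) = 42
  1·m_1 + 4·m_2 + 1·m_3 = 6(Δ_2 - Δ_1) = 12
Clamped end conditions give two more equations: 2h_0·m_0 + h_0·m_1 = 6(Δ_0 - S'(2)) = -6 and h_2·m_2 + 2h_2·m_3 = 6(S'(5) - Δ_2) = -48.
Forward elimination and back-substitution give m_0 = -42/5, m_1 = 54/5, m_2 = 36/5, m_3 = -138/5.
On [2, 3], S(x) = 0 - 2·(x - 2) - 21/5·(x - 2)² + 16/5·(x - 2)³.
With (x - 2) = 1/3: S(7/3) = -137/135.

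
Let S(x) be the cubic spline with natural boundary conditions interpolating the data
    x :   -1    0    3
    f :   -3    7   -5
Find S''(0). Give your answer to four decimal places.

-10.5000

Put σ_i = S'' at the i-th knot. Here h = (1, 3) and Δ = (10, -4), so the interior equations h_(i-1)·σ_(i-1) + 2(h_(i-1)+h_i)·σ_i + h_i·σ_(i+1) = 6(Δ_i − Δ_(i-1)) read
  1·σ_0 + 8·σ_1 + 3·σ_2 = 6(Δ_1 - Δ_0) = -84
Natural end conditions: σ_0 = σ_2 = 0.
Hence σ_0 = 0, σ_1 = -21/2, σ_2 = 0.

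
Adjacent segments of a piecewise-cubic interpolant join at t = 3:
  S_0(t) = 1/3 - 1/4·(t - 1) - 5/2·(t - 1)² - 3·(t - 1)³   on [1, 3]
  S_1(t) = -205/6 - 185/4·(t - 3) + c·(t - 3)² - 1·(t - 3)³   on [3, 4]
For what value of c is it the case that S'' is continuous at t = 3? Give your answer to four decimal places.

S_0''(t) = -5 - 18·(t - 1), so S_0''(3) = -41. On the right, S_1''(3) = 2c, so c = -41/2.

-20.5000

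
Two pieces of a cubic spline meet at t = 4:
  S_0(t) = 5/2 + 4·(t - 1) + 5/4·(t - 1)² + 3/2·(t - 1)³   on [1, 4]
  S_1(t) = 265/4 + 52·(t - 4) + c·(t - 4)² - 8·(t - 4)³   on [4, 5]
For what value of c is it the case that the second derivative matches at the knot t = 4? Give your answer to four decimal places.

14.7500

S_0''(t) = 5/2 + 9·(t - 1), so S_0''(4) = 59/2. On the right, S_1''(4) = 2c, so c = 59/4.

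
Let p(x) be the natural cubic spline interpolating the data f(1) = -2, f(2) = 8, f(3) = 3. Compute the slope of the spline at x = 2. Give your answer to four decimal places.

With M_i denoting the second derivative at x_i, h_i = 1, 1, and Δ_i = (y_(i+1) − y_i)/h_i = 10, -5:
  1·M_0 + 4·M_1 + 1·M_2 = 6(Δ_1 - Δ_0) = -90
Natural end conditions: M_0 = M_2 = 0.
Solving: M_0 = 0, M_1 = -45/2, M_2 = 0.
On [2, 3], p'(x) = b_1 + 2c_1·(x - 2) + 3d_1·(x - 2)² with b_1 = Δ_1 - h_1(2M_1 + M_2)/6 = 5/2, c_1 = M_1/2 = -45/4, d_1 = (M_2 - M_1)/(6h_1) = 15/4. So p'(2) = 5/2.

2.5000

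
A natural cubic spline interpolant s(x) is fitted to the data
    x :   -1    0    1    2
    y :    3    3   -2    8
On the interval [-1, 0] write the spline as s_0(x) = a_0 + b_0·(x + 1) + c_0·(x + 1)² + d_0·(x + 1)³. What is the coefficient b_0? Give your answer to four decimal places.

2.3333

Write M_i for s''(x_i). With h_i = 1, 1, 1 and divided differences Δ_i = 0, -5, 10, the continuity of s' gives the tridiagonal system
  1·M_0 + 4·M_1 + 1·M_2 = 6(Δ_1 - Δ_0) = -30
  1·M_1 + 4·M_2 + 1·M_3 = 6(Δ_2 - Δ_1) = 90
Natural end conditions: M_0 = M_3 = 0.
Solving the tridiagonal system: M_0 = 0, M_1 = -14, M_2 = 26, M_3 = 0.
On [-1, 0], with s_0(x) = a_0 + b_0·(x + 1) + c_0·(x + 1)² + d_0·(x + 1)³: c_0 = M_0/2 = 0, d_0 = (M_1 - M_0)/(6h_0) = -7/3, b_0 = Δ_0 - h_0(2M_0 + M_1)/6 = 7/3.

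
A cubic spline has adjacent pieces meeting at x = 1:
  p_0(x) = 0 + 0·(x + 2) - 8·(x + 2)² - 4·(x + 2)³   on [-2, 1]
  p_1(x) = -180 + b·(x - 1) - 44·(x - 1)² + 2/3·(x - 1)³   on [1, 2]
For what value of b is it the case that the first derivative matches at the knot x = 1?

-156

p_0'(x) = 0 - 16·(x + 2) - 12·(x + 2)², so p_0'(1) = -156. On the right, p_1'(1) = b, so b = -156.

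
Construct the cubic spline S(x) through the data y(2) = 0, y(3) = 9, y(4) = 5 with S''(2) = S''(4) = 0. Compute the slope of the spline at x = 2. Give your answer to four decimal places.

12.2500

Put m_i = S'' at the i-th knot. Here h = (1, 1) and Δ = (9, -4), so the interior equations h_(i-1)·m_(i-1) + 2(h_(i-1)+h_i)·m_i + h_i·m_(i+1) = 6(Δ_i − Δ_(i-1)) read
  1·m_0 + 4·m_1 + 1·m_2 = 6(Δ_1 - Δ_0) = -78
Natural end conditions: m_0 = m_2 = 0.
Hence m_0 = 0, m_1 = -39/2, m_2 = 0.
On [2, 3], S'(x) = b_0 + 2c_0·(x - 2) + 3d_0·(x - 2)² with b_0 = Δ_0 - h_0(2m_0 + m_1)/6 = 49/4, c_0 = m_0/2 = 0, d_0 = (m_1 - m_0)/(6h_0) = -13/4. So S'(2) = 49/4.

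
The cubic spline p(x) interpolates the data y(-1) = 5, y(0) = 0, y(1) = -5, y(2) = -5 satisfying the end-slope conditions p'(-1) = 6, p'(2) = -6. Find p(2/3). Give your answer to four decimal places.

-4.3704

Let M_i = p''(x_i). Step sizes h_i = 1, 1, 1; slopes of the chords Δ_i = (y_(i+1) - y_i)/h_i = -5, -5, 0.
  1·M_0 + 4·M_1 + 1·M_2 = 6(Δ_1 - Δ_0) = 0
  1·M_1 + 4·M_2 + 1·M_3 = 6(Δ_2 - Δ_1) = 30
Clamped end conditions give two more equations: 2h_0·M_0 + h_0·M_1 = 6(Δ_0 - p'(-1)) = -66 and h_2·M_2 + 2h_2·M_3 = 6(p'(2) - Δ_2) = -36.
Hence M_0 = -36, M_1 = 6, M_2 = 12, M_3 = -24.
On [0, 1], p(x) = 0 - 9·x + 3·x² + 1·x³.
With x = 2/3: p(2/3) = -118/27.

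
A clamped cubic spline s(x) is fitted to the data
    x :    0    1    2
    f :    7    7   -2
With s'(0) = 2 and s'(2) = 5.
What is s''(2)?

57

With M_i denoting the second derivative at x_i, h_i = 1, 1, and Δ_i = (y_(i+1) − y_i)/h_i = 0, -9:
  1·M_0 + 4·M_1 + 1·M_2 = 6(Δ_1 - Δ_0) = -54
Clamped end conditions give two more equations: 2h_0·M_0 + h_0·M_1 = 6(Δ_0 - s'(0)) = -12 and h_1·M_1 + 2h_1·M_2 = 6(s'(2) - Δ_1) = 84.
Solving: M_0 = 9, M_1 = -30, M_2 = 57.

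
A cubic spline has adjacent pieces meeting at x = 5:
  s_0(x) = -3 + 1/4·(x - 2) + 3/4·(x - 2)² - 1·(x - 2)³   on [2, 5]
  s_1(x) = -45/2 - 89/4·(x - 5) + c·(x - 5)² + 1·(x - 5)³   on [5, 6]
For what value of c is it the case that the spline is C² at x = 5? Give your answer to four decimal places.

s_0''(x) = 3/2 - 6·(x - 2), so s_0''(5) = -33/2. On the right, s_1''(5) = 2c, so c = -33/4.

-8.2500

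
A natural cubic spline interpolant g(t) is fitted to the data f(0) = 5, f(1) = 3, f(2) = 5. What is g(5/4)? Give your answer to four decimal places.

3.1719

Put σ_i = g'' at the i-th knot. Here h = (1, 1) and Δ = (-2, 2), so the interior equations h_(i-1)·σ_(i-1) + 2(h_(i-1)+h_i)·σ_i + h_i·σ_(i+1) = 6(Δ_i − Δ_(i-1)) read
  1·σ_0 + 4·σ_1 + 1·σ_2 = 6(Δ_1 - Δ_0) = 24
Natural end conditions: σ_0 = σ_2 = 0.
Forward elimination and back-substitution give σ_0 = 0, σ_1 = 6, σ_2 = 0.
On [1, 2], g(t) = 3 + 0·(t - 1) + 3·(t - 1)² - 1·(t - 1)³.
With (t - 1) = 1/4: g(5/4) = 203/64.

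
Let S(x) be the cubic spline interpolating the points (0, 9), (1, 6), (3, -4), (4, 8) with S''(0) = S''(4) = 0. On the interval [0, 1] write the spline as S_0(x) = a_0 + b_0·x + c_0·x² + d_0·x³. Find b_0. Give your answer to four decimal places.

-1.5625

Write σ_i for S''(x_i). With h_i = 1, 2, 1 and divided differences Δ_i = -3, -5, 12, the continuity of S' gives the tridiagonal system
  1·σ_0 + 6·σ_1 + 2·σ_2 = 6(Δ_1 - Δ_0) = -12
  2·σ_1 + 6·σ_2 + 1·σ_3 = 6(Δ_2 - Δ_1) = 102
Natural end conditions: σ_0 = σ_3 = 0.
Solving the tridiagonal system: σ_0 = 0, σ_1 = -69/8, σ_2 = 159/8, σ_3 = 0.
On [0, 1], with S_0(x) = a_0 + b_0·x + c_0·x² + d_0·x³: c_0 = σ_0/2 = 0, d_0 = (σ_1 - σ_0)/(6h_0) = -23/16, b_0 = Δ_0 - h_0(2σ_0 + σ_1)/6 = -25/16.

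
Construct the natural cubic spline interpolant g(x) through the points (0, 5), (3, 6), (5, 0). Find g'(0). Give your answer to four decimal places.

1.3333

Write M_i for g''(x_i). With h_i = 3, 2 and divided differences Δ_i = 1/3, -3, the continuity of g' gives the tridiagonal system
  3·M_0 + 10·M_1 + 2·M_2 = 6(Δ_1 - Δ_0) = -20
Natural end conditions: M_0 = M_2 = 0.
Solving the tridiagonal system: M_0 = 0, M_1 = -2, M_2 = 0.
On [0, 3], g'(x) = b_0 + 2c_0·x + 3d_0·x² with b_0 = Δ_0 - h_0(2M_0 + M_1)/6 = 4/3, c_0 = M_0/2 = 0, d_0 = (M_1 - M_0)/(6h_0) = -1/9. So g'(0) = 4/3.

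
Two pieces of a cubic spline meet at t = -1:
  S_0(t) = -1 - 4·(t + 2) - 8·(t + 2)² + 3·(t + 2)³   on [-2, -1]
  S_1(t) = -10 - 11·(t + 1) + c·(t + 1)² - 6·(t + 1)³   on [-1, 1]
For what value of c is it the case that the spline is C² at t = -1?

1

S_0''(t) = -16 + 18·(t + 2), so S_0''(-1) = 2. On the right, S_1''(-1) = 2c, so c = 1.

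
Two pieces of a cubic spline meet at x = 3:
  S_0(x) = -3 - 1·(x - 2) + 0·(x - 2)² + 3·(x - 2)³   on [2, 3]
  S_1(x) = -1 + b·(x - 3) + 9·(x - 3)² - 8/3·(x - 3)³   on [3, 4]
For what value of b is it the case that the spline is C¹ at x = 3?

8

S_0'(x) = -1 + 0·(x - 2) + 9·(x - 2)², so S_0'(3) = 8. On the right, S_1'(3) = b, so b = 8.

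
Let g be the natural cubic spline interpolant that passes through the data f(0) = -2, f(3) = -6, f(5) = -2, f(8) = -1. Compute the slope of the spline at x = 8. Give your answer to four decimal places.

Let σ_i = g''(x_i). Step sizes h_i = 3, 2, 3; slopes of the chords Δ_i = (y_(i+1) - y_i)/h_i = -4/3, 2, 1/3.
  3·σ_0 + 10·σ_1 + 2·σ_2 = 6(Δ_1 - Δ_0) = 20
  2·σ_1 + 10·σ_2 + 3·σ_3 = 6(Δ_2 - Δ_1) = -10
Natural end conditions: σ_0 = σ_3 = 0.
Solving the tridiagonal system: σ_0 = 0, σ_1 = 55/24, σ_2 = -35/24, σ_3 = 0.
On [5, 8], g'(x) = b_2 + 2c_2·(x - 5) + 3d_2·(x - 5)² with b_2 = Δ_2 - h_2(2σ_2 + σ_3)/6 = 43/24, c_2 = σ_2/2 = -35/48, d_2 = (σ_3 - σ_2)/(6h_2) = 35/432. So g'(8) = -19/48.

-0.3958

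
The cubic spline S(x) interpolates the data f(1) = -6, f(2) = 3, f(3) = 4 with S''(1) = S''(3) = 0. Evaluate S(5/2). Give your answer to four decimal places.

Let m_i = S''(x_i). Step sizes h_i = 1, 1; slopes of the chords Δ_i = (y_(i+1) - y_i)/h_i = 9, 1.
  1·m_0 + 4·m_1 + 1·m_2 = 6(Δ_1 - Δ_0) = -48
Natural end conditions: m_0 = m_2 = 0.
Solving: m_0 = 0, m_1 = -12, m_2 = 0.
On [2, 3], S(x) = 3 + 5·(x - 2) - 6·(x - 2)² + 2·(x - 2)³.
With (x - 2) = 1/2: S(5/2) = 17/4.

4.2500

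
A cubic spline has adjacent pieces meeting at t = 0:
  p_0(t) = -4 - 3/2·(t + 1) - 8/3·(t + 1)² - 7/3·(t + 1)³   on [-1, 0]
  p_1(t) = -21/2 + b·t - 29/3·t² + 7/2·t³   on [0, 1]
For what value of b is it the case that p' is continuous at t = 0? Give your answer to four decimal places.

-13.8333

p_0'(t) = -3/2 - 16/3·(t + 1) - 7·(t + 1)², so p_0'(0) = -83/6. On the right, p_1'(0) = b, so b = -83/6.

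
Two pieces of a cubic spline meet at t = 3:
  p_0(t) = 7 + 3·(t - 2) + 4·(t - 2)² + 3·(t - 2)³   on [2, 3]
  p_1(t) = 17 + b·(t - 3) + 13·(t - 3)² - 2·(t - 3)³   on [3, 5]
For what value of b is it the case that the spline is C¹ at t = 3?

p_0'(t) = 3 + 8·(t - 2) + 9·(t - 2)², so p_0'(3) = 20. On the right, p_1'(3) = b, so b = 20.

20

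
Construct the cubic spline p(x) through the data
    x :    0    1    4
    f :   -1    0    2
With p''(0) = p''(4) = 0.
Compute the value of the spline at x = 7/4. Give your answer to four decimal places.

Write M_i for p''(x_i). With h_i = 1, 3 and divided differences Δ_i = 1, 2/3, the continuity of p' gives the tridiagonal system
  1·M_0 + 8·M_1 + 3·M_2 = 6(Δ_1 - Δ_0) = -2
Natural end conditions: M_0 = M_2 = 0.
Solving: M_0 = 0, M_1 = -1/4, M_2 = 0.
On [1, 4], p(x) = 0 + 11/12·(x - 1) - 1/8·(x - 1)² + 1/72·(x - 1)³.
With (x - 1) = 3/4: p(7/4) = 319/512.

0.6230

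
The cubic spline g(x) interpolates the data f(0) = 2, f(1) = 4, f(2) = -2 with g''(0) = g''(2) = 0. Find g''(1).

-12

Let σ_i = g''(x_i). Step sizes h_i = 1, 1; slopes of the chords Δ_i = (y_(i+1) - y_i)/h_i = 2, -6.
  1·σ_0 + 4·σ_1 + 1·σ_2 = 6(Δ_1 - Δ_0) = -48
Natural end conditions: σ_0 = σ_2 = 0.
Forward elimination and back-substitution give σ_0 = 0, σ_1 = -12, σ_2 = 0.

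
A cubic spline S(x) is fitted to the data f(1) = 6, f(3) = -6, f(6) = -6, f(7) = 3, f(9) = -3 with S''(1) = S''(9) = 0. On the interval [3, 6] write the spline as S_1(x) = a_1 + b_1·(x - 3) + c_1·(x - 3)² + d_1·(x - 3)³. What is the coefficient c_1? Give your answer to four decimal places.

0.6058

With m_i denoting the second derivative at x_i, h_i = 2, 3, 1, 2, and Δ_i = (y_(i+1) − y_i)/h_i = -6, 0, 9, -3:
  2·m_0 + 10·m_1 + 3·m_2 = 6(Δ_1 - Δ_0) = 36
  3·m_1 + 8·m_2 + 1·m_3 = 6(Δ_2 - Δ_1) = 54
  1·m_2 + 6·m_3 + 2·m_4 = 6(Δ_3 - Δ_2) = -72
Natural end conditions: m_0 = m_4 = 0.
Forward elimination and back-substitution give m_0 = 0, m_1 = 63/52, m_2 = 207/26, m_3 = -693/52, m_4 = 0.
On [3, 6], with S_1(x) = a_1 + b_1·(x - 3) + c_1·(x - 3)² + d_1·(x - 3)³: c_1 = m_1/2 = 63/104, d_1 = (m_2 - m_1)/(6h_1) = 3/8, b_1 = Δ_1 - h_1(2m_1 + m_2)/6 = -135/26.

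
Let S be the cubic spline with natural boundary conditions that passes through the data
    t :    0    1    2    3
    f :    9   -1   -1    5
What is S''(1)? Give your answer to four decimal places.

13.6000

Put σ_i = S'' at the i-th knot. Here h = (1, 1, 1) and Δ = (-10, 0, 6), so the interior equations h_(i-1)·σ_(i-1) + 2(h_(i-1)+h_i)·σ_i + h_i·σ_(i+1) = 6(Δ_i − Δ_(i-1)) read
  1·σ_0 + 4·σ_1 + 1·σ_2 = 6(Δ_1 - Δ_0) = 60
  1·σ_1 + 4·σ_2 + 1·σ_3 = 6(Δ_2 - Δ_1) = 36
Natural end conditions: σ_0 = σ_3 = 0.
Solving the tridiagonal system: σ_0 = 0, σ_1 = 68/5, σ_2 = 28/5, σ_3 = 0.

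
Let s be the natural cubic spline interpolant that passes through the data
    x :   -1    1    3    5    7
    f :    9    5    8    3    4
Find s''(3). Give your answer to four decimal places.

With m_i denoting the second derivative at x_i, h_i = 2, 2, 2, 2, and Δ_i = (y_(i+1) − y_i)/h_i = -2, 3/2, -5/2, 1/2:
  2·m_0 + 8·m_1 + 2·m_2 = 6(Δ_1 - Δ_0) = 21
  2·m_1 + 8·m_2 + 2·m_3 = 6(Δ_2 - Δ_1) = -24
  2·m_2 + 8·m_3 + 2·m_4 = 6(Δ_3 - Δ_2) = 18
Natural end conditions: m_0 = m_4 = 0.
Hence m_0 = 0, m_1 = 429/112, m_2 = -135/28, m_3 = 387/112, m_4 = 0.

-4.8214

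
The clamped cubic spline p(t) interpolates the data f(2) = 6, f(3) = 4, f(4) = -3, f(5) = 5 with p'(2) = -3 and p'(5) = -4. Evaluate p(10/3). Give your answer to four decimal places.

0.9111

Let M_i = p''(x_i). Step sizes h_i = 1, 1, 1; slopes of the chords Δ_i = (y_(i+1) - y_i)/h_i = -2, -7, 8.
  1·M_0 + 4·M_1 + 1·M_2 = 6(Δ_1 - Δ_0) = -30
  1·M_1 + 4·M_2 + 1·M_3 = 6(Δ_2 - Δ_1) = 90
Clamped end conditions give two more equations: 2h_0·M_0 + h_0·M_1 = 6(Δ_0 - p'(2)) = 6 and h_2·M_2 + 2h_2·M_3 = 6(p'(5) - Δ_2) = -72.
Solving: M_0 = 206/15, M_1 = -322/15, M_2 = 632/15, M_3 = -856/15.
On [3, 4], p(t) = 4 - 103/15·(t - 3) - 161/15·(t - 3)² + 53/5·(t - 3)³.
With (t - 3) = 1/3: p(10/3) = 41/45.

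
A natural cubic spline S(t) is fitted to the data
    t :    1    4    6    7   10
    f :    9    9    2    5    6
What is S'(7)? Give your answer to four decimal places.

3.3653

Write M_i for S''(x_i). With h_i = 3, 2, 1, 3 and divided differences Δ_i = 0, -7/2, 3, 1/3, the continuity of S' gives the tridiagonal system
  3·M_0 + 10·M_1 + 2·M_2 = 6(Δ_1 - Δ_0) = -21
  2·M_1 + 6·M_2 + 1·M_3 = 6(Δ_2 - Δ_1) = 39
  1·M_2 + 8·M_3 + 3·M_4 = 6(Δ_3 - Δ_2) = -16
Natural end conditions: M_0 = M_4 = 0.
Solving: M_0 = 0, M_1 = -1643/438, M_2 = 1808/219, M_3 = -664/219, M_4 = 0.
On [7, 10], S'(t) = b_3 + 2c_3·(t - 7) + 3d_3·(t - 7)² with b_3 = Δ_3 - h_3(2M_3 + M_4)/6 = 737/219, c_3 = M_3/2 = -332/219, d_3 = (M_4 - M_3)/(6h_3) = 332/1971. So S'(7) = 737/219.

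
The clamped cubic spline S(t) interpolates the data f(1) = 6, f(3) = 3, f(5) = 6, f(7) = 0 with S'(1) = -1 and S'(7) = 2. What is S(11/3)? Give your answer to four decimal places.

Put m_i = S'' at the i-th knot. Here h = (2, 2, 2) and Δ = (-3/2, 3/2, -3), so the interior equations h_(i-1)·m_(i-1) + 2(h_(i-1)+h_i)·m_i + h_i·m_(i+1) = 6(Δ_i − Δ_(i-1)) read
  2·m_0 + 8·m_1 + 2·m_2 = 6(Δ_1 - Δ_0) = 18
  2·m_1 + 8·m_2 + 2·m_3 = 6(Δ_2 - Δ_1) = -27
Clamped end conditions give two more equations: 2h_0·m_0 + h_0·m_1 = 6(Δ_0 - S'(1)) = -3 and h_2·m_2 + 2h_2·m_3 = 6(S'(7) - Δ_2) = 30.
Solving: m_0 = -16/5, m_1 = 49/10, m_2 = -37/5, m_3 = 56/5.
On [3, 5], S(t) = 3 + 7/10·(t - 3) + 49/20·(t - 3)² - 41/40·(t - 3)³.
With (t - 3) = 2/3: S(11/3) = 574/135.

4.2519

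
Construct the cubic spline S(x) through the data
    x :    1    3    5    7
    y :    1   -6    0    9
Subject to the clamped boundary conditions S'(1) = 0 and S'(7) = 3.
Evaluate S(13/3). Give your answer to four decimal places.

-3.3778

With M_i denoting the second derivative at x_i, h_i = 2, 2, 2, and Δ_i = (y_(i+1) − y_i)/h_i = -7/2, 3, 9/2:
  2·M_0 + 8·M_1 + 2·M_2 = 6(Δ_1 - Δ_0) = 39
  2·M_1 + 8·M_2 + 2·M_3 = 6(Δ_2 - Δ_1) = 9
Clamped end conditions give two more equations: 2h_0·M_0 + h_0·M_1 = 6(Δ_0 - S'(1)) = -21 and h_2·M_2 + 2h_2·M_3 = 6(S'(7) - Δ_2) = -9.
Solving the tridiagonal system: M_0 = -44/5, M_1 = 71/10, M_2 = -1/10, M_3 = -11/5.
On [3, 5], S(x) = -6 - 17/10·(x - 3) + 71/20·(x - 3)² - 3/5·(x - 3)³.
With (x - 3) = 4/3: S(13/3) = -152/45.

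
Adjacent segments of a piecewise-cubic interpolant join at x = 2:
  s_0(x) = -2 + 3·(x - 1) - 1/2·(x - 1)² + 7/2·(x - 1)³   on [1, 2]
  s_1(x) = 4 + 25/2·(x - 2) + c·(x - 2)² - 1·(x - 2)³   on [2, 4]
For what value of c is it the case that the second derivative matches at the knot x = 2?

s_0''(x) = -1 + 21·(x - 1), so s_0''(2) = 20. On the right, s_1''(2) = 2c, so c = 10.

10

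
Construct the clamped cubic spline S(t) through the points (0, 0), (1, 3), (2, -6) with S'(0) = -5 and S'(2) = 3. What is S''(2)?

58

Put σ_i = S'' at the i-th knot. Here h = (1, 1) and Δ = (3, -9), so the interior equations h_(i-1)·σ_(i-1) + 2(h_(i-1)+h_i)·σ_i + h_i·σ_(i+1) = 6(Δ_i − Δ_(i-1)) read
  1·σ_0 + 4·σ_1 + 1·σ_2 = 6(Δ_1 - Δ_0) = -72
Clamped end conditions give two more equations: 2h_0·σ_0 + h_0·σ_1 = 6(Δ_0 - S'(0)) = 48 and h_1·σ_1 + 2h_1·σ_2 = 6(S'(2) - Δ_1) = 72.
Solving the tridiagonal system: σ_0 = 46, σ_1 = -44, σ_2 = 58.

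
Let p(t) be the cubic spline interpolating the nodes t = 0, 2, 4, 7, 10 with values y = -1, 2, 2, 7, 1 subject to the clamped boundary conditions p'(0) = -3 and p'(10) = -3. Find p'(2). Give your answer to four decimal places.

Let σ_i = p''(x_i). Step sizes h_i = 2, 2, 3, 3; slopes of the chords Δ_i = (y_(i+1) - y_i)/h_i = 3/2, 0, 5/3, -2.
  2·σ_0 + 8·σ_1 + 2·σ_2 = 6(Δ_1 - Δ_0) = -9
  2·σ_1 + 10·σ_2 + 3·σ_3 = 6(Δ_2 - Δ_1) = 10
  3·σ_2 + 12·σ_3 + 3·σ_4 = 6(Δ_3 - Δ_2) = -22
Clamped end conditions give two more equations: 2h_0·σ_0 + h_0·σ_1 = 6(Δ_0 - p'(0)) = 27 and h_3·σ_3 + 2h_3·σ_4 = 6(p'(10) - Δ_3) = -6.
Solving the tridiagonal system: σ_0 = 1221/140, σ_1 = -138/35, σ_2 = 51/20, σ_3 = -533/210, σ_4 = 113/420.
On [2, 4], p'(t) = b_1 + 2c_1·(t - 2) + 3d_1·(t - 2)² with b_1 = Δ_1 - h_1(2σ_1 + σ_2)/6 = 249/140, c_1 = σ_1/2 = -69/35, d_1 = (σ_2 - σ_1)/(6h_1) = 303/560. So p'(2) = 249/140.

1.7786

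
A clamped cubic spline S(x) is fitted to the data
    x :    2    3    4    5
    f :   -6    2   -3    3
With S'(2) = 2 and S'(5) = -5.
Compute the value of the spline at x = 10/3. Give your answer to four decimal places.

Let M_i = S''(x_i). Step sizes h_i = 1, 1, 1; slopes of the chords Δ_i = (y_(i+1) - y_i)/h_i = 8, -5, 6.
  1·M_0 + 4·M_1 + 1·M_2 = 6(Δ_1 - Δ_0) = -78
  1·M_1 + 4·M_2 + 1·M_3 = 6(Δ_2 - Δ_1) = 66
Clamped end conditions give two more equations: 2h_0·M_0 + h_0·M_1 = 6(Δ_0 - S'(2)) = 36 and h_2·M_2 + 2h_2·M_3 = 6(S'(5) - Δ_2) = -66.
Solving the tridiagonal system: M_0 = 112/3, M_1 = -116/3, M_2 = 118/3, M_3 = -158/3.
On [3, 4], S(x) = 2 + 4/3·(x - 3) - 58/3·(x - 3)² + 13·(x - 3)³.
With (x - 3) = 1/3: S(10/3) = 7/9.

0.7778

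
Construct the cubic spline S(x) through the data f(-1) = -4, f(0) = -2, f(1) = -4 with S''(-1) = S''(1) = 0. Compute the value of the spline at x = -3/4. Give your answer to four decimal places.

-3.2656

Let M_i = S''(x_i). Step sizes h_i = 1, 1; slopes of the chords Δ_i = (y_(i+1) - y_i)/h_i = 2, -2.
  1·M_0 + 4·M_1 + 1·M_2 = 6(Δ_1 - Δ_0) = -24
Natural end conditions: M_0 = M_2 = 0.
Solving: M_0 = 0, M_1 = -6, M_2 = 0.
On [-1, 0], S(x) = -4 + 3·(x + 1) + 0·(x + 1)² - 1·(x + 1)³.
With (x + 1) = 1/4: S(-3/4) = -209/64.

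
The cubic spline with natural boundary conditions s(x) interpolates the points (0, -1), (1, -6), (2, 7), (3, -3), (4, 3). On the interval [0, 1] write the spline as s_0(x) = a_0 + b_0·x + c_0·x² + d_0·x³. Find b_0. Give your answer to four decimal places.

With M_i denoting the second derivative at x_i, h_i = 1, 1, 1, 1, and Δ_i = (y_(i+1) − y_i)/h_i = -5, 13, -10, 6:
  1·M_0 + 4·M_1 + 1·M_2 = 6(Δ_1 - Δ_0) = 108
  1·M_1 + 4·M_2 + 1·M_3 = 6(Δ_2 - Δ_1) = -138
  1·M_2 + 4·M_3 + 1·M_4 = 6(Δ_3 - Δ_2) = 96
Natural end conditions: M_0 = M_4 = 0.
Solving: M_0 = 0, M_1 = 81/2, M_2 = -54, M_3 = 75/2, M_4 = 0.
On [0, 1], with s_0(x) = a_0 + b_0·x + c_0·x² + d_0·x³: c_0 = M_0/2 = 0, d_0 = (M_1 - M_0)/(6h_0) = 27/4, b_0 = Δ_0 - h_0(2M_0 + M_1)/6 = -47/4.

-11.7500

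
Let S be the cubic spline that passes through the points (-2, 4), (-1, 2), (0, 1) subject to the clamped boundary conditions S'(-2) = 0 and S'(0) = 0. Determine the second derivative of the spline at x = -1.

3

With σ_i denoting the second derivative at x_i, h_i = 1, 1, and Δ_i = (y_(i+1) − y_i)/h_i = -2, -1:
  1·σ_0 + 4·σ_1 + 1·σ_2 = 6(Δ_1 - Δ_0) = 6
Clamped end conditions give two more equations: 2h_0·σ_0 + h_0·σ_1 = 6(Δ_0 - S'(-2)) = -12 and h_1·σ_1 + 2h_1·σ_2 = 6(S'(0) - Δ_1) = 6.
Forward elimination and back-substitution give σ_0 = -15/2, σ_1 = 3, σ_2 = 3/2.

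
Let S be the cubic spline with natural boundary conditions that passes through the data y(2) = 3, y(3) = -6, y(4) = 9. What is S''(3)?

Let σ_i = S''(x_i). Step sizes h_i = 1, 1; slopes of the chords Δ_i = (y_(i+1) - y_i)/h_i = -9, 15.
  1·σ_0 + 4·σ_1 + 1·σ_2 = 6(Δ_1 - Δ_0) = 144
Natural end conditions: σ_0 = σ_2 = 0.
Forward elimination and back-substitution give σ_0 = 0, σ_1 = 36, σ_2 = 0.

36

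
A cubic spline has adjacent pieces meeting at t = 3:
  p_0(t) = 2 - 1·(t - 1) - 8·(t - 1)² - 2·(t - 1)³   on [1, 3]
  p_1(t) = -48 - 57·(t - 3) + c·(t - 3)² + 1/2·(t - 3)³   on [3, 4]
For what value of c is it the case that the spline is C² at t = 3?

p_0''(t) = -16 - 12·(t - 1), so p_0''(3) = -40. On the right, p_1''(3) = 2c, so c = -20.

-20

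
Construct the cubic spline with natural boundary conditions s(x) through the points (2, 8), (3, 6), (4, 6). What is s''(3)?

Write m_i for s''(x_i). With h_i = 1, 1 and divided differences Δ_i = -2, 0, the continuity of s' gives the tridiagonal system
  1·m_0 + 4·m_1 + 1·m_2 = 6(Δ_1 - Δ_0) = 12
Natural end conditions: m_0 = m_2 = 0.
Solving: m_0 = 0, m_1 = 3, m_2 = 0.

3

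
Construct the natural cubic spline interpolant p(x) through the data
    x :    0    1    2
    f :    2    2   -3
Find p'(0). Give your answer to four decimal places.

Put M_i = p'' at the i-th knot. Here h = (1, 1) and Δ = (0, -5), so the interior equations h_(i-1)·M_(i-1) + 2(h_(i-1)+h_i)·M_i + h_i·M_(i+1) = 6(Δ_i − Δ_(i-1)) read
  1·M_0 + 4·M_1 + 1·M_2 = 6(Δ_1 - Δ_0) = -30
Natural end conditions: M_0 = M_2 = 0.
Solving the tridiagonal system: M_0 = 0, M_1 = -15/2, M_2 = 0.
On [0, 1], p'(x) = b_0 + 2c_0·x + 3d_0·x² with b_0 = Δ_0 - h_0(2M_0 + M_1)/6 = 5/4, c_0 = M_0/2 = 0, d_0 = (M_1 - M_0)/(6h_0) = -5/4. So p'(0) = 5/4.

1.2500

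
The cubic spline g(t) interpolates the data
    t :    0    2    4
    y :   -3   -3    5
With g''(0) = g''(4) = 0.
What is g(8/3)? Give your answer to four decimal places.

With M_i denoting the second derivative at x_i, h_i = 2, 2, and Δ_i = (y_(i+1) − y_i)/h_i = 0, 4:
  2·M_0 + 8·M_1 + 2·M_2 = 6(Δ_1 - Δ_0) = 24
Natural end conditions: M_0 = M_2 = 0.
Solving: M_0 = 0, M_1 = 3, M_2 = 0.
On [2, 4], g(t) = -3 + 2·(t - 2) + 3/2·(t - 2)² - 1/4·(t - 2)³.
With (t - 2) = 2/3: g(8/3) = -29/27.

-1.0741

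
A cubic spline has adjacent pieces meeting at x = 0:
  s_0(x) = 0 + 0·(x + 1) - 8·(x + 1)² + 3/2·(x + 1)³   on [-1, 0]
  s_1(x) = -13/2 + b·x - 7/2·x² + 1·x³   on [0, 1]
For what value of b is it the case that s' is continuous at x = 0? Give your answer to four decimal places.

-11.5000

s_0'(x) = 0 - 16·(x + 1) + 9/2·(x + 1)², so s_0'(0) = -23/2. On the right, s_1'(0) = b, so b = -23/2.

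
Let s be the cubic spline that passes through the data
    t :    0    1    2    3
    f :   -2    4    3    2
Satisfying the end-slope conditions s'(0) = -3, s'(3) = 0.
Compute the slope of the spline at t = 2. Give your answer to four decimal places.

Write M_i for s''(x_i). With h_i = 1, 1, 1 and divided differences Δ_i = 6, -1, -1, the continuity of s' gives the tridiagonal system
  1·M_0 + 4·M_1 + 1·M_2 = 6(Δ_1 - Δ_0) = -42
  1·M_1 + 4·M_2 + 1·M_3 = 6(Δ_2 - Δ_1) = 0
Clamped end conditions give two more equations: 2h_0·M_0 + h_0·M_1 = 6(Δ_0 - s'(0)) = 54 and h_2·M_2 + 2h_2·M_3 = 6(s'(3) - Δ_2) = 6.
Forward elimination and back-substitution give M_0 = 188/5, M_1 = -106/5, M_2 = 26/5, M_3 = 2/5.
On [2, 3], s'(t) = b_2 + 2c_2·(t - 2) + 3d_2·(t - 2)² with b_2 = Δ_2 - h_2(2M_2 + M_3)/6 = -14/5, c_2 = M_2/2 = 13/5, d_2 = (M_3 - M_2)/(6h_2) = -4/5. So s'(2) = -14/5.

-2.8000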